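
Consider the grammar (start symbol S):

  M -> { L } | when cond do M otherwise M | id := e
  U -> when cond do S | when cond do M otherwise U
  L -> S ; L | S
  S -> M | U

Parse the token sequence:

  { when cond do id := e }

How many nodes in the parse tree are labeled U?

1

[S [M { [L [S [U when cond do [S [M id := e]]]]] }]]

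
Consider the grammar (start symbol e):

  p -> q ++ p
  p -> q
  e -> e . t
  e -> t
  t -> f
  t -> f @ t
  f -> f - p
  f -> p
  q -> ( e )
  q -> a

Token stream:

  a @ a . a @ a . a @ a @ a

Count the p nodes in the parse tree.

[e [e [e [t [f [p [q a]]] @ [t [f [p [q a]]]]]] . [t [f [p [q a]]] @ [t [f [p [q a]]]]]] . [t [f [p [q a]]] @ [t [f [p [q a]]] @ [t [f [p [q a]]]]]]]

7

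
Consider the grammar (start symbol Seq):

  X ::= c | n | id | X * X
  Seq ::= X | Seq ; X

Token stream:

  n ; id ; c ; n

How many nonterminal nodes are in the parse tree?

8

[Seq [Seq [Seq [Seq [X n]] ; [X id]] ; [X c]] ; [X n]]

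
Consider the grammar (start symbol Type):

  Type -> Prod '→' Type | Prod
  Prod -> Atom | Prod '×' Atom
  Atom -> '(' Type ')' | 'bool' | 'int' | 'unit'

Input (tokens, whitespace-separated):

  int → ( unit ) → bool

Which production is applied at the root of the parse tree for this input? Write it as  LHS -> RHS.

[Type [Prod [Atom int]] → [Type [Prod [Atom ( [Type [Prod [Atom unit]]] )]] → [Type [Prod [Atom bool]]]]]

Type -> Prod '→' Type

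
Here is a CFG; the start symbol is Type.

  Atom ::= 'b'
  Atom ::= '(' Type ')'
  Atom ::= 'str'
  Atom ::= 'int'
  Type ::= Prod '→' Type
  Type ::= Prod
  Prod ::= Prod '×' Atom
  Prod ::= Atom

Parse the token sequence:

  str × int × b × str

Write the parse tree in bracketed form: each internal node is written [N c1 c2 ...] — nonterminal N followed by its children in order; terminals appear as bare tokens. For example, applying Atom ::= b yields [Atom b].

[Type [Prod [Prod [Prod [Prod [Atom str]] × [Atom int]] × [Atom b]] × [Atom str]]]

Type
Prod
Prod × Atom
Prod × Atom × Atom
Prod × Atom × Atom × Atom
Atom × Atom × Atom × Atom
str × Atom × Atom × Atom
str × int × Atom × Atom
str × int × b × Atom
str × int × b × str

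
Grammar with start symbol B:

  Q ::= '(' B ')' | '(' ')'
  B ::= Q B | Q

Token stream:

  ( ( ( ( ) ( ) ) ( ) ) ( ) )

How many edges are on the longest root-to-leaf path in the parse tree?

[B [Q ( [B [Q ( [B [Q ( [B [Q ( )] [B [Q ( )]]] )] [B [Q ( )]]] )] [B [Q ( )]]] )]]

9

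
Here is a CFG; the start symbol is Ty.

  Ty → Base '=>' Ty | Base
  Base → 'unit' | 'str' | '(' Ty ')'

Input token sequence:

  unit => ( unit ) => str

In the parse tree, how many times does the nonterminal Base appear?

[Ty [Base unit] => [Ty [Base ( [Ty [Base unit]] )] => [Ty [Base str]]]]

4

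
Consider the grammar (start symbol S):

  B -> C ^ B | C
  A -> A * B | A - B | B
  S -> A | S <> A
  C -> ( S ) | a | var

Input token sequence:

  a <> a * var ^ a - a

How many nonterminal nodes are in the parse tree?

[S [S [A [B [C a]]]] <> [A [A [A [B [C a]]] * [B [C var] ^ [B [C a]]]] - [B [C a]]]]

16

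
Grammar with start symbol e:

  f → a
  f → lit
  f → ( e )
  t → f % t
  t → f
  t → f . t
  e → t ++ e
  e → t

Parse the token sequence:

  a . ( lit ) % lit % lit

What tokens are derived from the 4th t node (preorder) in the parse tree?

[e [t [f a] . [t [f ( [e [t [f lit]]] )] % [t [f lit] % [t [f lit]]]]]]

lit % lit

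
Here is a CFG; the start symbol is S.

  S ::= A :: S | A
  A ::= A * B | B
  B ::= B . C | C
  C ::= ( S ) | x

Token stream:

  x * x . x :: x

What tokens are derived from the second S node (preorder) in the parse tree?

x

[S [A [A [B [C x]]] * [B [B [C x]] . [C x]]] :: [S [A [B [C x]]]]]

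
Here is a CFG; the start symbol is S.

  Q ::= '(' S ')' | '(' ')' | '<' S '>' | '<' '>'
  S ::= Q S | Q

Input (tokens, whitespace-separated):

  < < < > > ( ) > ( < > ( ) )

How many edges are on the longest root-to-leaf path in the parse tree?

6

[S [Q < [S [Q < [S [Q < >]] >] [S [Q ( )]]] >] [S [Q ( [S [Q < >] [S [Q ( )]]] )]]]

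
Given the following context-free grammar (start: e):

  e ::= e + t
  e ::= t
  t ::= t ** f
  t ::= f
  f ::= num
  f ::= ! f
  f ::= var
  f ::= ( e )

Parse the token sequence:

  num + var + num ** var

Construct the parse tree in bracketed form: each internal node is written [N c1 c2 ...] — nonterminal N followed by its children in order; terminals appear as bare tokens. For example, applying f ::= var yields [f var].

[e [e [e [t [f num]]] + [t [f var]]] + [t [t [f num]] ** [f var]]]

e
e + t
e + t + t
t + t + t
f + t + t
num + t + t
num + f + t
num + var + t
num + var + t ** f
num + var + f ** f
num + var + num ** f
num + var + num ** var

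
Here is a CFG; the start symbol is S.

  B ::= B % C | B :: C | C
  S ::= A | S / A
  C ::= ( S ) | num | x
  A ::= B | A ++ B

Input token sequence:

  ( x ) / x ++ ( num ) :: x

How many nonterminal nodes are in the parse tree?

[S [S [A [B [C ( [S [A [B [C x]]]] )]]]] / [A [A [B [C x]]] ++ [B [B [C ( [S [A [B [C num]]]] )]] :: [C x]]]]

21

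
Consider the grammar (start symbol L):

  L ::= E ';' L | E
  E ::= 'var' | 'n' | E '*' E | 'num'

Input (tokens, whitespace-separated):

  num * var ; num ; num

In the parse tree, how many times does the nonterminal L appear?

[L [E [E num] * [E var]] ; [L [E num] ; [L [E num]]]]

3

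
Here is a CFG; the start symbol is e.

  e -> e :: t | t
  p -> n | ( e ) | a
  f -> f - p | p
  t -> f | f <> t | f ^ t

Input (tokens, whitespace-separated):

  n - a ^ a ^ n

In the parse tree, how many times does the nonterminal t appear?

3

[e [t [f [f [p n]] - [p a]] ^ [t [f [p a]] ^ [t [f [p n]]]]]]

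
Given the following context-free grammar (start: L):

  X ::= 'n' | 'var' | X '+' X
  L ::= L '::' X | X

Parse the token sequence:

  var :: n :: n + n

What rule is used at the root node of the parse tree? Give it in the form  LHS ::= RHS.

[L [L [L [X var]] :: [X n]] :: [X [X n] + [X n]]]

L ::= L '::' X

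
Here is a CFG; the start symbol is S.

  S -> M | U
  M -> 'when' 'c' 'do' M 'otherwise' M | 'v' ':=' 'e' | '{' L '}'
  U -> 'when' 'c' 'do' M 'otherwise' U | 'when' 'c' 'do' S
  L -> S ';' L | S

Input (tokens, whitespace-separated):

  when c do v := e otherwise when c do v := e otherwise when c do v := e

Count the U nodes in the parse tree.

[S [U when c do [M v := e] otherwise [U when c do [M v := e] otherwise [U when c do [S [M v := e]]]]]]

3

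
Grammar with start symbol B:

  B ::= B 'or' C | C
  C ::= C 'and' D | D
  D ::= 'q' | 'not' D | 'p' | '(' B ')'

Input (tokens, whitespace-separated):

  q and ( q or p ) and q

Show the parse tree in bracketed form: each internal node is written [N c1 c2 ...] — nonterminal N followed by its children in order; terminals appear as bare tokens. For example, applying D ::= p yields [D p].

B
C
C and D
C and D and D
D and D and D
q and D and D
q and ( B ) and D
q and ( B or C ) and D
q and ( C or C ) and D
q and ( D or C ) and D
q and ( q or C ) and D
q and ( q or D ) and D
q and ( q or p ) and D
q and ( q or p ) and q

[B [C [C [C [D q]] and [D ( [B [B [C [D q]]] or [C [D p]]] )]] and [D q]]]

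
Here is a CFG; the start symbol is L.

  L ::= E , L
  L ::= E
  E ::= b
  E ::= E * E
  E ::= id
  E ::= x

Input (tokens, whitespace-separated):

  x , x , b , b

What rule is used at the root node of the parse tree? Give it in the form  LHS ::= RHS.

L ::= E , L

[L [E x] , [L [E x] , [L [E b] , [L [E b]]]]]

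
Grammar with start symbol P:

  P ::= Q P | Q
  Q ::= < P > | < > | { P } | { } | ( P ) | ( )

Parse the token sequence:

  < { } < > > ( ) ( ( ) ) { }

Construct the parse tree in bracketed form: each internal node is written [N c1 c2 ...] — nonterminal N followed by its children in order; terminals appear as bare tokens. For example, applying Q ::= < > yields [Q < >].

[P [Q < [P [Q { }] [P [Q < >]]] >] [P [Q ( )] [P [Q ( [P [Q ( )]] )] [P [Q { }]]]]]

P
Q P
< P > P
< Q P > P
< { } P > P
< { } Q > P
< { } < > > P
< { } < > > Q P
< { } < > > ( ) P
< { } < > > ( ) Q P
< { } < > > ( ) ( P ) P
< { } < > > ( ) ( Q ) P
< { } < > > ( ) ( ( ) ) P
< { } < > > ( ) ( ( ) ) Q
< { } < > > ( ) ( ( ) ) { }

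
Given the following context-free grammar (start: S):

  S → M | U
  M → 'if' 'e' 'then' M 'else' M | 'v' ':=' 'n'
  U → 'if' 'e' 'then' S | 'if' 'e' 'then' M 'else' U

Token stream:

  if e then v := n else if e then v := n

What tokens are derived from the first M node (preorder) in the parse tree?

v := n

[S [U if e then [M v := n] else [U if e then [S [M v := n]]]]]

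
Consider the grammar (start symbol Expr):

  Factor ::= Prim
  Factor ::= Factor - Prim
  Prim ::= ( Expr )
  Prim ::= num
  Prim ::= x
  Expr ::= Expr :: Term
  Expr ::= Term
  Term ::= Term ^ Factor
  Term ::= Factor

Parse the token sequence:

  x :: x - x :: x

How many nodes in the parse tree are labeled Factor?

4

[Expr [Expr [Expr [Term [Factor [Prim x]]]] :: [Term [Factor [Factor [Prim x]] - [Prim x]]]] :: [Term [Factor [Prim x]]]]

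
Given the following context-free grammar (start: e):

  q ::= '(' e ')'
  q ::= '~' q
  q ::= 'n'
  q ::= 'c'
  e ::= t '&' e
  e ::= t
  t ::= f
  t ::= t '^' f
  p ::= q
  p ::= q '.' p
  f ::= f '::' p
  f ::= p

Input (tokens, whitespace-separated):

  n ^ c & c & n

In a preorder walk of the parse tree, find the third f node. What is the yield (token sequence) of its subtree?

c

[e [t [t [f [p [q n]]]] ^ [f [p [q c]]]] & [e [t [f [p [q c]]]] & [e [t [f [p [q n]]]]]]]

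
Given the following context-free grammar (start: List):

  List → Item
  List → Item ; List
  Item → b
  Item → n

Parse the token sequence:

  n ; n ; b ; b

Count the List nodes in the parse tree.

4

[List [Item n] ; [List [Item n] ; [List [Item b] ; [List [Item b]]]]]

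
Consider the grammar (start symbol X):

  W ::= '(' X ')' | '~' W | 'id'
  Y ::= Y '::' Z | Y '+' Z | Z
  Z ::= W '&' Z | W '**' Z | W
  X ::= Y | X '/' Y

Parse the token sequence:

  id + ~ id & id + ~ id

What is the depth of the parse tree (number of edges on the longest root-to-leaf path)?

[X [Y [Y [Y [Z [W id]]] + [Z [W ~ [W id]] & [Z [W id]]]] + [Z [W ~ [W id]]]]]

6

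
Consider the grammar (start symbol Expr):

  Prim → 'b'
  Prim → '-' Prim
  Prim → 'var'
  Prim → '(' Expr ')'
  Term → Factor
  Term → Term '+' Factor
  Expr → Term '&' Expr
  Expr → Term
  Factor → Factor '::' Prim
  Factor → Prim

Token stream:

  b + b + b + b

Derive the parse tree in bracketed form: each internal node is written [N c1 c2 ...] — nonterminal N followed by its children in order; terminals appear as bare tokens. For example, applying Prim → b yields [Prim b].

[Expr [Term [Term [Term [Term [Factor [Prim b]]] + [Factor [Prim b]]] + [Factor [Prim b]]] + [Factor [Prim b]]]]

Expr
Term
Term + Factor
Term + Factor + Factor
Term + Factor + Factor + Factor
Factor + Factor + Factor + Factor
Prim + Factor + Factor + Factor
b + Factor + Factor + Factor
b + Prim + Factor + Factor
b + b + Factor + Factor
b + b + Prim + Factor
b + b + b + Factor
b + b + b + Prim
b + b + b + b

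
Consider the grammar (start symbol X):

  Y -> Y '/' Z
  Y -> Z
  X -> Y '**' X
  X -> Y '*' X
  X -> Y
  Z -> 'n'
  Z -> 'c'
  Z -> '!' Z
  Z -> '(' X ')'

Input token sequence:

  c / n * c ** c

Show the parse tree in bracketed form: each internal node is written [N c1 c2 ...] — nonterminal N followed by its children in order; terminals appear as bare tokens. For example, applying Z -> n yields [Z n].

X
Y * X
Y / Z * X
Z / Z * X
c / Z * X
c / n * X
c / n * Y ** X
c / n * Z ** X
c / n * c ** X
c / n * c ** Y
c / n * c ** Z
c / n * c ** c

[X [Y [Y [Z c]] / [Z n]] * [X [Y [Z c]] ** [X [Y [Z c]]]]]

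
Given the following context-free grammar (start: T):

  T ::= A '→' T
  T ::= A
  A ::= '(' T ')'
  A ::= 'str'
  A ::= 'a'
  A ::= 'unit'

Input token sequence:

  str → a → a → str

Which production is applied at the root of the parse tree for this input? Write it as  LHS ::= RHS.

[T [A str] → [T [A a] → [T [A a] → [T [A str]]]]]

T ::= A '→' T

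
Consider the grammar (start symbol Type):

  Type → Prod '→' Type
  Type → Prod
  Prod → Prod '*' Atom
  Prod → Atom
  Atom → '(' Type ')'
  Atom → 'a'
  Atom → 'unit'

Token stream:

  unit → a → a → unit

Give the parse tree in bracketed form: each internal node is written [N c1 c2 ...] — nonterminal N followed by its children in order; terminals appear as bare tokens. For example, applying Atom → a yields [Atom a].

Type
Prod → Type
Atom → Type
unit → Type
unit → Prod → Type
unit → Atom → Type
unit → a → Type
unit → a → Prod → Type
unit → a → Atom → Type
unit → a → a → Type
unit → a → a → Prod
unit → a → a → Atom
unit → a → a → unit

[Type [Prod [Atom unit]] → [Type [Prod [Atom a]] → [Type [Prod [Atom a]] → [Type [Prod [Atom unit]]]]]]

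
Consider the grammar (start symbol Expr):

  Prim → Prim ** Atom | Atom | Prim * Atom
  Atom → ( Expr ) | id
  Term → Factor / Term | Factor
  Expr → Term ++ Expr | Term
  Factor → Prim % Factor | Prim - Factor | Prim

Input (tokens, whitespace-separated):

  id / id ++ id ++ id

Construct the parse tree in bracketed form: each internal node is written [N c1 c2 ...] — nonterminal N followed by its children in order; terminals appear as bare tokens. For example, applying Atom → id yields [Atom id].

Expr
Term ++ Expr
Factor / Term ++ Expr
Prim / Term ++ Expr
Atom / Term ++ Expr
id / Term ++ Expr
id / Factor ++ Expr
id / Prim ++ Expr
id / Atom ++ Expr
id / id ++ Expr
id / id ++ Term ++ Expr
id / id ++ Factor ++ Expr
id / id ++ Prim ++ Expr
id / id ++ Atom ++ Expr
id / id ++ id ++ Expr
id / id ++ id ++ Term
id / id ++ id ++ Factor
id / id ++ id ++ Prim
id / id ++ id ++ Atom
id / id ++ id ++ id

[Expr [Term [Factor [Prim [Atom id]]] / [Term [Factor [Prim [Atom id]]]]] ++ [Expr [Term [Factor [Prim [Atom id]]]] ++ [Expr [Term [Factor [Prim [Atom id]]]]]]]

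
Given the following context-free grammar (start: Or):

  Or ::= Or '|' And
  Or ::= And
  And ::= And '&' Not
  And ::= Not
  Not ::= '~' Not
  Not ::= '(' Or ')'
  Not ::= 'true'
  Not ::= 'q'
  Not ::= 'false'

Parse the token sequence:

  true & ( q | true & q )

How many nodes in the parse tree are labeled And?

5

[Or [And [And [Not true]] & [Not ( [Or [Or [And [Not q]]] | [And [And [Not true]] & [Not q]]] )]]]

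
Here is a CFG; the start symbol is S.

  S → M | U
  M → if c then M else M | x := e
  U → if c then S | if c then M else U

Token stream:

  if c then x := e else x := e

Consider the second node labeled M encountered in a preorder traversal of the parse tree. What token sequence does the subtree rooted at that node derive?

[S [M if c then [M x := e] else [M x := e]]]

x := e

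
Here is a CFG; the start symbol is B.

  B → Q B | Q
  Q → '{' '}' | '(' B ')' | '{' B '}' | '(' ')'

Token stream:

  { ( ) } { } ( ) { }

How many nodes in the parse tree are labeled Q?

5

[B [Q { [B [Q ( )]] }] [B [Q { }] [B [Q ( )] [B [Q { }]]]]]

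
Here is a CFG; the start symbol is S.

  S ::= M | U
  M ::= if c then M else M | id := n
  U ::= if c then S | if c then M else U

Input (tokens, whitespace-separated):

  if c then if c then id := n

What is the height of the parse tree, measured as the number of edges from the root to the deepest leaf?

[S [U if c then [S [U if c then [S [M id := n]]]]]]

6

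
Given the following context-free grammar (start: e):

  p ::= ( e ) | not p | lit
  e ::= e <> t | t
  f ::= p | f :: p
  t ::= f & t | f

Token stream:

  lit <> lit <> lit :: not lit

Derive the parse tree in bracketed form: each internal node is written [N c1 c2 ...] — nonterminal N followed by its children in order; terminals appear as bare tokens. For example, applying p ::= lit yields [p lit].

[e [e [e [t [f [p lit]]]] <> [t [f [p lit]]]] <> [t [f [f [p lit]] :: [p not [p lit]]]]]

e
e <> t
e <> t <> t
t <> t <> t
f <> t <> t
p <> t <> t
lit <> t <> t
lit <> f <> t
lit <> p <> t
lit <> lit <> t
lit <> lit <> f
lit <> lit <> f :: p
lit <> lit <> p :: p
lit <> lit <> lit :: p
lit <> lit <> lit :: not p
lit <> lit <> lit :: not lit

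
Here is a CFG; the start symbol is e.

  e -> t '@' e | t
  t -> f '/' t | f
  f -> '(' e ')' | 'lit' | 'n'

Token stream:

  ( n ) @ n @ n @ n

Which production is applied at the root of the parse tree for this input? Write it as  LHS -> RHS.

[e [t [f ( [e [t [f n]]] )]] @ [e [t [f n]] @ [e [t [f n]] @ [e [t [f n]]]]]]

e -> t '@' e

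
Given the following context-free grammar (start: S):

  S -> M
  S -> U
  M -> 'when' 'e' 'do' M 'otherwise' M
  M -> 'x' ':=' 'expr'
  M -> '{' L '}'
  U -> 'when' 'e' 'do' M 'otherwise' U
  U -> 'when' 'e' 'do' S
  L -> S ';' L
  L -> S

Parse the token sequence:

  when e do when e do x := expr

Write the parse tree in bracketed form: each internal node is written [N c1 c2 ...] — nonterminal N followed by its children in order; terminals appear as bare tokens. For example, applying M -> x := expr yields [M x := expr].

[S [U when e do [S [U when e do [S [M x := expr]]]]]]

S
U
when e do S
when e do U
when e do when e do S
when e do when e do M
when e do when e do x := expr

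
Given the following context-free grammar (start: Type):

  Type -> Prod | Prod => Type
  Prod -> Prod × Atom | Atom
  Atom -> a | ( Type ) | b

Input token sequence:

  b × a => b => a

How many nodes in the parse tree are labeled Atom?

[Type [Prod [Prod [Atom b]] × [Atom a]] => [Type [Prod [Atom b]] => [Type [Prod [Atom a]]]]]

4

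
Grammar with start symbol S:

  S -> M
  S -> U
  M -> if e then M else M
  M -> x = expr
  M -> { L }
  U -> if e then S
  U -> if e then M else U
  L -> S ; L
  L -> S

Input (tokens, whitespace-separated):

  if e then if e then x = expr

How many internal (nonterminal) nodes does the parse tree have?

6

[S [U if e then [S [U if e then [S [M x = expr]]]]]]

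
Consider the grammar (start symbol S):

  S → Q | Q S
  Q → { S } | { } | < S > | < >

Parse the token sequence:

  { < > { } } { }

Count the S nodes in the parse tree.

[S [Q { [S [Q < >] [S [Q { }]]] }] [S [Q { }]]]

4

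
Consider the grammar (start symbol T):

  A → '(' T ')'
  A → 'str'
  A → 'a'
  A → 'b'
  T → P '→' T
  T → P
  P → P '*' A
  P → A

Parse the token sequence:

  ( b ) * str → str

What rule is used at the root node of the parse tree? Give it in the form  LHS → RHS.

[T [P [P [A ( [T [P [A b]]] )]] * [A str]] → [T [P [A str]]]]

T → P '→' T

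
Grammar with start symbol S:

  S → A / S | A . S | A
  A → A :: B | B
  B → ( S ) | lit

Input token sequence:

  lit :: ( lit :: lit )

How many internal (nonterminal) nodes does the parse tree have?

10

[S [A [A [B lit]] :: [B ( [S [A [A [B lit]] :: [B lit]]] )]]]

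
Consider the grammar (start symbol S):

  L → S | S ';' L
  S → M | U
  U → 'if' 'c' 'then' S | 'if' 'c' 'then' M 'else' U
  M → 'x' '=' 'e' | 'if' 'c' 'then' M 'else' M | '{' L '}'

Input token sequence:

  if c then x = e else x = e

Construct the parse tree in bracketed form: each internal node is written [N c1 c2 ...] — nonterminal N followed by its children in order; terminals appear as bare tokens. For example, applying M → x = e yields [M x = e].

S
M
if c then M else M
if c then x = e else M
if c then x = e else x = e

[S [M if c then [M x = e] else [M x = e]]]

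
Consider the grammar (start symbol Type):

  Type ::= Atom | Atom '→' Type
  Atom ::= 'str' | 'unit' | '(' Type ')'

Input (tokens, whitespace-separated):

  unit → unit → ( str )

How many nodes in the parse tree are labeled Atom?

4

[Type [Atom unit] → [Type [Atom unit] → [Type [Atom ( [Type [Atom str]] )]]]]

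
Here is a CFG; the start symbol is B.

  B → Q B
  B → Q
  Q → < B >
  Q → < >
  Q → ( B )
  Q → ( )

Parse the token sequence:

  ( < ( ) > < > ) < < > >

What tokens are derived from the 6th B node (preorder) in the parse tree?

< >

[B [Q ( [B [Q < [B [Q ( )]] >] [B [Q < >]]] )] [B [Q < [B [Q < >]] >]]]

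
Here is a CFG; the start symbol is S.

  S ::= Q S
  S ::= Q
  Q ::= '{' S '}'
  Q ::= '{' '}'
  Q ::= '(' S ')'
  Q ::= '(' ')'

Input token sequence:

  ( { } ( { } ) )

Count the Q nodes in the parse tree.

4

[S [Q ( [S [Q { }] [S [Q ( [S [Q { }]] )]]] )]]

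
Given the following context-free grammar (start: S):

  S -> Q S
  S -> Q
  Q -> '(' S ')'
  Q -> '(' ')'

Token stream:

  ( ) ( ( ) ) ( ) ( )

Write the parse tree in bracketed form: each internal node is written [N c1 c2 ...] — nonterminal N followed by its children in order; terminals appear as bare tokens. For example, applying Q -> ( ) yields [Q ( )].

S
Q S
( ) S
( ) Q S
( ) ( S ) S
( ) ( Q ) S
( ) ( ( ) ) S
( ) ( ( ) ) Q S
( ) ( ( ) ) ( ) S
( ) ( ( ) ) ( ) Q
( ) ( ( ) ) ( ) ( )

[S [Q ( )] [S [Q ( [S [Q ( )]] )] [S [Q ( )] [S [Q ( )]]]]]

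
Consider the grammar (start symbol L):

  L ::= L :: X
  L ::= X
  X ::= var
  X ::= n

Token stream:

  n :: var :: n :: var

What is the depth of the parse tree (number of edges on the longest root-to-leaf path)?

5

[L [L [L [L [X n]] :: [X var]] :: [X n]] :: [X var]]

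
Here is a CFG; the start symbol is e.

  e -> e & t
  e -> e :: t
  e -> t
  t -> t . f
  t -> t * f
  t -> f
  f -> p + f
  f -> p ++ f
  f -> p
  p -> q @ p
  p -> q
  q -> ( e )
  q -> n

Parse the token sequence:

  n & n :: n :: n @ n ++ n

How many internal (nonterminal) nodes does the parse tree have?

[e [e [e [e [t [f [p [q n]]]]] & [t [f [p [q n]]]]] :: [t [f [p [q n]]]]] :: [t [f [p [q n] @ [p [q n]]] ++ [f [p [q n]]]]]]

25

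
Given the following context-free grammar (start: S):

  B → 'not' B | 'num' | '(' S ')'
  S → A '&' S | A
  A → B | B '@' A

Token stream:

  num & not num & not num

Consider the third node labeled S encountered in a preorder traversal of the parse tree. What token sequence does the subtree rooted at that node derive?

[S [A [B num]] & [S [A [B not [B num]]] & [S [A [B not [B num]]]]]]

not num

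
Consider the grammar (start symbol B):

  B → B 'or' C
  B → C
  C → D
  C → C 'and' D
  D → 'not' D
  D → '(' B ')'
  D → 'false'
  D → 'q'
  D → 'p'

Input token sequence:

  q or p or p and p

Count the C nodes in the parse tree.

4

[B [B [B [C [D q]]] or [C [D p]]] or [C [C [D p]] and [D p]]]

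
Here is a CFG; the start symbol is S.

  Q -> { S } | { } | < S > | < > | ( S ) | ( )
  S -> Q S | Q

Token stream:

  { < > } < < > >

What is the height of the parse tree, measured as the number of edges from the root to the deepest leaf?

[S [Q { [S [Q < >]] }] [S [Q < [S [Q < >]] >]]]

5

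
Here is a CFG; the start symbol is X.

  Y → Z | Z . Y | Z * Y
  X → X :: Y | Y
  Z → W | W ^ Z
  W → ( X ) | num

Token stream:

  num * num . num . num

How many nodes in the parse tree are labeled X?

1

[X [Y [Z [W num]] * [Y [Z [W num]] . [Y [Z [W num]] . [Y [Z [W num]]]]]]]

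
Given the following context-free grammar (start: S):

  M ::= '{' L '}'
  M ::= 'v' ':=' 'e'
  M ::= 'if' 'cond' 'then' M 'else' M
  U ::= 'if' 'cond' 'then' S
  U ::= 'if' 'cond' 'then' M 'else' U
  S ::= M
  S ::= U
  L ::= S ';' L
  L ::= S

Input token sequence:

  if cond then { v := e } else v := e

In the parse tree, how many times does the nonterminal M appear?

[S [M if cond then [M { [L [S [M v := e]]] }] else [M v := e]]]

4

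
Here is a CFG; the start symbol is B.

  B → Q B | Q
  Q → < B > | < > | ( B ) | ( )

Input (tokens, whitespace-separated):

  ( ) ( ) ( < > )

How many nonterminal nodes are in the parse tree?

8

[B [Q ( )] [B [Q ( )] [B [Q ( [B [Q < >]] )]]]]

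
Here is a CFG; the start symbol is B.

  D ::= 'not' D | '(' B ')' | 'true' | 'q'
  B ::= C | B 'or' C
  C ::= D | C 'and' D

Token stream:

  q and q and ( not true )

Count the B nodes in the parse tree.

2

[B [C [C [C [D q]] and [D q]] and [D ( [B [C [D not [D true]]]] )]]]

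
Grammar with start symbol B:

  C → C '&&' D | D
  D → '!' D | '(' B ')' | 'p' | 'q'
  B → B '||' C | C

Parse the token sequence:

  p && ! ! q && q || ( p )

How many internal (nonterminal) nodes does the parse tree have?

15

[B [B [C [C [C [D p]] && [D ! [D ! [D q]]]] && [D q]]] || [C [D ( [B [C [D p]]] )]]]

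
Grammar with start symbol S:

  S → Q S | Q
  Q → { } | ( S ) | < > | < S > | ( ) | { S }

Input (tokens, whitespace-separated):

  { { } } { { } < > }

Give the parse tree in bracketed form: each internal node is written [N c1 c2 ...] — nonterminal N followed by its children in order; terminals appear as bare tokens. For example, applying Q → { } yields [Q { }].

S
Q S
{ S } S
{ Q } S
{ { } } S
{ { } } Q
{ { } } { S }
{ { } } { Q S }
{ { } } { { } S }
{ { } } { { } Q }
{ { } } { { } < > }

[S [Q { [S [Q { }]] }] [S [Q { [S [Q { }] [S [Q < >]]] }]]]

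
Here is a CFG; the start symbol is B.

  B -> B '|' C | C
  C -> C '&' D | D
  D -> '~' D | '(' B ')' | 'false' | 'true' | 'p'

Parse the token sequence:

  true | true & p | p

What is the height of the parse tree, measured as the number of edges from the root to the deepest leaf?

[B [B [B [C [D true]]] | [C [C [D true]] & [D p]]] | [C [D p]]]

5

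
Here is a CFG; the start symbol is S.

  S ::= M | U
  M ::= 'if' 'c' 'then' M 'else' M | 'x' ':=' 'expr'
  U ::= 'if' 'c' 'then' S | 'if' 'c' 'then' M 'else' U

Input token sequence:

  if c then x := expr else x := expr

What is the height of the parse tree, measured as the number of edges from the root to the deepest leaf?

3

[S [M if c then [M x := expr] else [M x := expr]]]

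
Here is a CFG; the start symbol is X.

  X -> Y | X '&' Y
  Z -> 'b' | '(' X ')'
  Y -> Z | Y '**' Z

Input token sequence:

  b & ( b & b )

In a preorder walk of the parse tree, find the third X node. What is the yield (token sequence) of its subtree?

[X [X [Y [Z b]]] & [Y [Z ( [X [X [Y [Z b]]] & [Y [Z b]]] )]]]

b & b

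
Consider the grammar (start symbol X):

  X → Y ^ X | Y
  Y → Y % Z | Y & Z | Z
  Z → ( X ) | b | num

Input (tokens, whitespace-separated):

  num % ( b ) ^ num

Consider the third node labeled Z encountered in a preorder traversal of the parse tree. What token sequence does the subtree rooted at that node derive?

[X [Y [Y [Z num]] % [Z ( [X [Y [Z b]]] )]] ^ [X [Y [Z num]]]]

b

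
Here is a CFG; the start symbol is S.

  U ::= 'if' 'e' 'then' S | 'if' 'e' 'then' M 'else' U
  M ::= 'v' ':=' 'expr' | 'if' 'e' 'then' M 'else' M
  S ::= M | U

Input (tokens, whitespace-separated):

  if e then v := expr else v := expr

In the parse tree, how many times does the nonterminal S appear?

[S [M if e then [M v := expr] else [M v := expr]]]

1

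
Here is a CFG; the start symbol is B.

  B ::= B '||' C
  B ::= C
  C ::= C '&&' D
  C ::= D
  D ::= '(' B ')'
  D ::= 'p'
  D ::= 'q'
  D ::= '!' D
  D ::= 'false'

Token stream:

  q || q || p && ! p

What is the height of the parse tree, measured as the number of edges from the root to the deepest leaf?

[B [B [B [C [D q]]] || [C [D q]]] || [C [C [D p]] && [D ! [D p]]]]

5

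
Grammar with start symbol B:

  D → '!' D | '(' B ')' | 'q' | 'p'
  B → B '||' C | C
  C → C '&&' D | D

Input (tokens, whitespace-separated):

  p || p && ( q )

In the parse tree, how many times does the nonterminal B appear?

[B [B [C [D p]]] || [C [C [D p]] && [D ( [B [C [D q]]] )]]]

3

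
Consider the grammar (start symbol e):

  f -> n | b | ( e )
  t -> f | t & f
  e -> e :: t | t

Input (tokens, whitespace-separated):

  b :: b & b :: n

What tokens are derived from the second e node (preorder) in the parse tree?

b :: b & b

[e [e [e [t [f b]]] :: [t [t [f b]] & [f b]]] :: [t [f n]]]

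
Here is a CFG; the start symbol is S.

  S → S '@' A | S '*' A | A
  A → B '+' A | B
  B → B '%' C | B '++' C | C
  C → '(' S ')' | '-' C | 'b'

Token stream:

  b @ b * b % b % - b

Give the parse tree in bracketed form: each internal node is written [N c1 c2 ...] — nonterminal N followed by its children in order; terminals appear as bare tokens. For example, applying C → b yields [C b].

S
S * A
S @ A * A
A @ A * A
B @ A * A
C @ A * A
b @ A * A
b @ B * A
b @ C * A
b @ b * A
b @ b * B
b @ b * B % C
b @ b * B % C % C
b @ b * C % C % C
b @ b * b % C % C
b @ b * b % b % C
b @ b * b % b % - C
b @ b * b % b % - b

[S [S [S [A [B [C b]]]] @ [A [B [C b]]]] * [A [B [B [B [C b]] % [C b]] % [C - [C b]]]]]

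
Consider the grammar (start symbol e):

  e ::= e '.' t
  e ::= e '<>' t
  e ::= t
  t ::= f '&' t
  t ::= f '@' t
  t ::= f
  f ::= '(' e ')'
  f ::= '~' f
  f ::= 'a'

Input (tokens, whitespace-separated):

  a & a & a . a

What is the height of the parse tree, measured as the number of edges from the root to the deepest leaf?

[e [e [t [f a] & [t [f a] & [t [f a]]]]] . [t [f a]]]

6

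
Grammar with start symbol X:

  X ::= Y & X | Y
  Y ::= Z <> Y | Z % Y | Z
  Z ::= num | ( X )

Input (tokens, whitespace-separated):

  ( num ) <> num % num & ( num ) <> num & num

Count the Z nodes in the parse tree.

[X [Y [Z ( [X [Y [Z num]]] )] <> [Y [Z num] % [Y [Z num]]]] & [X [Y [Z ( [X [Y [Z num]]] )] <> [Y [Z num]]] & [X [Y [Z num]]]]]

8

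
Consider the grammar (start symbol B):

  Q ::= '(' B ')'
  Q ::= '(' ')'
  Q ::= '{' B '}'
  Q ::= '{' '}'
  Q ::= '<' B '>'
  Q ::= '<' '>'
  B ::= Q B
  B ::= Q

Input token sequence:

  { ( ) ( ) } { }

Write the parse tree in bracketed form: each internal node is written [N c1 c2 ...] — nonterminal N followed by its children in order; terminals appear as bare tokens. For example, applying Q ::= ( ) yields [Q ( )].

[B [Q { [B [Q ( )] [B [Q ( )]]] }] [B [Q { }]]]

B
Q B
{ B } B
{ Q B } B
{ ( ) B } B
{ ( ) Q } B
{ ( ) ( ) } B
{ ( ) ( ) } Q
{ ( ) ( ) } { }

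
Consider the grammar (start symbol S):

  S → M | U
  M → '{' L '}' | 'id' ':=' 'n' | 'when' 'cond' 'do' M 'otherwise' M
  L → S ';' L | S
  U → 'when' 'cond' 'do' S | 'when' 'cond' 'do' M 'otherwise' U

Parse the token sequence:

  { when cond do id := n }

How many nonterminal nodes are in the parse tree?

[S [M { [L [S [U when cond do [S [M id := n]]]]] }]]

7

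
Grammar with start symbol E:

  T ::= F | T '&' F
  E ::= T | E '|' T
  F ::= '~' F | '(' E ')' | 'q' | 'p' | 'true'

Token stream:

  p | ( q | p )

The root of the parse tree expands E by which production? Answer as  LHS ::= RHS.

E ::= E '|' T

[E [E [T [F p]]] | [T [F ( [E [E [T [F q]]] | [T [F p]]] )]]]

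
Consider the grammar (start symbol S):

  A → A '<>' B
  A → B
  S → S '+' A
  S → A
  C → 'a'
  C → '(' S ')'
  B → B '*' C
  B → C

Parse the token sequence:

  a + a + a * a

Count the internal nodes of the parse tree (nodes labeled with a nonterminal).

14

[S [S [S [A [B [C a]]]] + [A [B [C a]]]] + [A [B [B [C a]] * [C a]]]]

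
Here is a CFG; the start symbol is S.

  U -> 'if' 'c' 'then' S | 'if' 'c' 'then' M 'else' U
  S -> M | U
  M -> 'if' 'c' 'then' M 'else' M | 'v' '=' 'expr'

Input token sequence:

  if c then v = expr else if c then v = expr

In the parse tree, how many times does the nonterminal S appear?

2

[S [U if c then [M v = expr] else [U if c then [S [M v = expr]]]]]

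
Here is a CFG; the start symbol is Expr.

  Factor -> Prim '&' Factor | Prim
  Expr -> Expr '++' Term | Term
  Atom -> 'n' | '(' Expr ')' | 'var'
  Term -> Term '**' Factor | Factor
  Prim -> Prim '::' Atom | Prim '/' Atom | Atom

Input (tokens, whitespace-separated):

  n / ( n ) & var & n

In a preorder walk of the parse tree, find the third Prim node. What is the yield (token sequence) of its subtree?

n

[Expr [Term [Factor [Prim [Prim [Atom n]] / [Atom ( [Expr [Term [Factor [Prim [Atom n]]]]] )]] & [Factor [Prim [Atom var]] & [Factor [Prim [Atom n]]]]]]]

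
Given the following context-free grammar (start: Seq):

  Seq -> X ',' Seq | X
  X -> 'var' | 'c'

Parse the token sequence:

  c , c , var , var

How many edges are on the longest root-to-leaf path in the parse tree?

5

[Seq [X c] , [Seq [X c] , [Seq [X var] , [Seq [X var]]]]]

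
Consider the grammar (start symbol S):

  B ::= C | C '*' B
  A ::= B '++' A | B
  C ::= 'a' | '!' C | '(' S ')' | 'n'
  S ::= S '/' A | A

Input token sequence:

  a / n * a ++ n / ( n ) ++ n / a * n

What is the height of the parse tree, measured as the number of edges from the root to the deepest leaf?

[S [S [S [S [A [B [C a]]]] / [A [B [C n] * [B [C a]]] ++ [A [B [C n]]]]] / [A [B [C ( [S [A [B [C n]]]] )]] ++ [A [B [C n]]]]] / [A [B [C a] * [B [C n]]]]]

9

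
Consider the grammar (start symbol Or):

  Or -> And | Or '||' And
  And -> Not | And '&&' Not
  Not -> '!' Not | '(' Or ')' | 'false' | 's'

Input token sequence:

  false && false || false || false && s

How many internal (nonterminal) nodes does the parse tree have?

[Or [Or [Or [And [And [Not false]] && [Not false]]] || [And [Not false]]] || [And [And [Not false]] && [Not s]]]

13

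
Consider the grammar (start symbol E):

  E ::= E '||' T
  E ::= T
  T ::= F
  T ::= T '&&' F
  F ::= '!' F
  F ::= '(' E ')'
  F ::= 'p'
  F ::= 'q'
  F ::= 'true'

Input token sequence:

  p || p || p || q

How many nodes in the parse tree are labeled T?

[E [E [E [E [T [F p]]] || [T [F p]]] || [T [F p]]] || [T [F q]]]

4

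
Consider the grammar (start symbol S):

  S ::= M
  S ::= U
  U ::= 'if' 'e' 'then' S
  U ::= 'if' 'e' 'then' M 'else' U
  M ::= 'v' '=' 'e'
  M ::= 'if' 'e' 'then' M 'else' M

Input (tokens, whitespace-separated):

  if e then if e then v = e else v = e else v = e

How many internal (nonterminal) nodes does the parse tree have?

6

[S [M if e then [M if e then [M v = e] else [M v = e]] else [M v = e]]]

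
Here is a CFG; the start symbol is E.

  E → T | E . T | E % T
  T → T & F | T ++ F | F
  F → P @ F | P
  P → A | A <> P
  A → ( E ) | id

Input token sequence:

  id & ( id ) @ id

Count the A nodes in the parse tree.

4

[E [T [T [F [P [A id]]]] & [F [P [A ( [E [T [F [P [A id]]]]] )]] @ [F [P [A id]]]]]]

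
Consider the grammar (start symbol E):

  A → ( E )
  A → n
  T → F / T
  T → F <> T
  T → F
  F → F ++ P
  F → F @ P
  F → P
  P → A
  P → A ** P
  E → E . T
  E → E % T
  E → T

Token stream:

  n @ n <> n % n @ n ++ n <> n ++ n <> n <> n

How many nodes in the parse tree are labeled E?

[E [E [T [F [F [P [A n]]] @ [P [A n]]] <> [T [F [P [A n]]]]]] % [T [F [F [F [P [A n]]] @ [P [A n]]] ++ [P [A n]]] <> [T [F [F [P [A n]]] ++ [P [A n]]] <> [T [F [P [A n]]] <> [T [F [P [A n]]]]]]]]

2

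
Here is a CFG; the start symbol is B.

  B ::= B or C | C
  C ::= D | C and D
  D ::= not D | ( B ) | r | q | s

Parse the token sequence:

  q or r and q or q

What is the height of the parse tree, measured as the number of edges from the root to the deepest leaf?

5

[B [B [B [C [D q]]] or [C [C [D r]] and [D q]]] or [C [D q]]]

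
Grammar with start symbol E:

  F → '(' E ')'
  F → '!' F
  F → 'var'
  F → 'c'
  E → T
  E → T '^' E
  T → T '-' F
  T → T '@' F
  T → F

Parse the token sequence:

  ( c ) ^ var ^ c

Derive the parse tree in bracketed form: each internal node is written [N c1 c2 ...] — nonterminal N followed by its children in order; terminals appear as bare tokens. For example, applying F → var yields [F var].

[E [T [F ( [E [T [F c]]] )]] ^ [E [T [F var]] ^ [E [T [F c]]]]]

E
T ^ E
F ^ E
( E ) ^ E
( T ) ^ E
( F ) ^ E
( c ) ^ E
( c ) ^ T ^ E
( c ) ^ F ^ E
( c ) ^ var ^ E
( c ) ^ var ^ T
( c ) ^ var ^ F
( c ) ^ var ^ c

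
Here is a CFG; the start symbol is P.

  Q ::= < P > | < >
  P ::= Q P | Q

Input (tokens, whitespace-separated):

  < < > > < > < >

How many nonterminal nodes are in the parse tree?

8

[P [Q < [P [Q < >]] >] [P [Q < >] [P [Q < >]]]]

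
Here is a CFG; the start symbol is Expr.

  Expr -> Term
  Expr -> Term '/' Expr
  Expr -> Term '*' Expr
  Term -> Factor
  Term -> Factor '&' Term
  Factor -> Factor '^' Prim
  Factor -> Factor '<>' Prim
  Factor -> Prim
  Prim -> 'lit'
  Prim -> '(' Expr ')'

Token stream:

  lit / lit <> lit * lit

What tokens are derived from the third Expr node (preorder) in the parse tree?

[Expr [Term [Factor [Prim lit]]] / [Expr [Term [Factor [Factor [Prim lit]] <> [Prim lit]]] * [Expr [Term [Factor [Prim lit]]]]]]

lit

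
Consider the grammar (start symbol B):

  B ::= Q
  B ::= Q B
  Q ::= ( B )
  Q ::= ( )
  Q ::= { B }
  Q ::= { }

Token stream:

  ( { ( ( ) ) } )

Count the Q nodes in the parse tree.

[B [Q ( [B [Q { [B [Q ( [B [Q ( )]] )]] }]] )]]

4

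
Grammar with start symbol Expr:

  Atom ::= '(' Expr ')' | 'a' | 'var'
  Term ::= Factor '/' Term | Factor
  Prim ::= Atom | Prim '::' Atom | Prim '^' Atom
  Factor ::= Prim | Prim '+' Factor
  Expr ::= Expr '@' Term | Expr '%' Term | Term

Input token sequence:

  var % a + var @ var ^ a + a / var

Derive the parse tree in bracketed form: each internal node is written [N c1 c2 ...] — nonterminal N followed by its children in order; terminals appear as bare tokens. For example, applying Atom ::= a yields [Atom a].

[Expr [Expr [Expr [Term [Factor [Prim [Atom var]]]]] % [Term [Factor [Prim [Atom a]] + [Factor [Prim [Atom var]]]]]] @ [Term [Factor [Prim [Prim [Atom var]] ^ [Atom a]] + [Factor [Prim [Atom a]]]] / [Term [Factor [Prim [Atom var]]]]]]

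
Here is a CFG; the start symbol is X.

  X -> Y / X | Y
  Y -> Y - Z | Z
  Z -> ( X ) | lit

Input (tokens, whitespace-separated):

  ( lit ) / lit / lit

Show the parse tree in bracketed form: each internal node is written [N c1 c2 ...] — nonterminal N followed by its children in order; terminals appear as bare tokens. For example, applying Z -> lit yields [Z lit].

X
Y / X
Z / X
( X ) / X
( Y ) / X
( Z ) / X
( lit ) / X
( lit ) / Y / X
( lit ) / Z / X
( lit ) / lit / X
( lit ) / lit / Y
( lit ) / lit / Z
( lit ) / lit / lit

[X [Y [Z ( [X [Y [Z lit]]] )]] / [X [Y [Z lit]] / [X [Y [Z lit]]]]]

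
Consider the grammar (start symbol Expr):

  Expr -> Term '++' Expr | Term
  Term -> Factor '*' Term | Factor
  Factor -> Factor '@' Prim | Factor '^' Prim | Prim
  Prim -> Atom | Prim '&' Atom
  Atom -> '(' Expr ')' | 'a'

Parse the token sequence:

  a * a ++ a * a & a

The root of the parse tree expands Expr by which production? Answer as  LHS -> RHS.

[Expr [Term [Factor [Prim [Atom a]]] * [Term [Factor [Prim [Atom a]]]]] ++ [Expr [Term [Factor [Prim [Atom a]]] * [Term [Factor [Prim [Prim [Atom a]] & [Atom a]]]]]]]

Expr -> Term '++' Expr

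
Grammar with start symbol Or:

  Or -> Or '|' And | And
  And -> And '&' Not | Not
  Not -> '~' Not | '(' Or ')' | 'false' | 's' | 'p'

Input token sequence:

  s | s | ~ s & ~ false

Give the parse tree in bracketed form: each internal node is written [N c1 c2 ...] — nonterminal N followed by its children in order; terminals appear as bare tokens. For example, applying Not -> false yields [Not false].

[Or [Or [Or [And [Not s]]] | [And [Not s]]] | [And [And [Not ~ [Not s]]] & [Not ~ [Not false]]]]

Or
Or | And
Or | And | And
And | And | And
Not | And | And
s | And | And
s | Not | And
s | s | And
s | s | And & Not
s | s | Not & Not
s | s | ~ Not & Not
s | s | ~ s & Not
s | s | ~ s & ~ Not
s | s | ~ s & ~ false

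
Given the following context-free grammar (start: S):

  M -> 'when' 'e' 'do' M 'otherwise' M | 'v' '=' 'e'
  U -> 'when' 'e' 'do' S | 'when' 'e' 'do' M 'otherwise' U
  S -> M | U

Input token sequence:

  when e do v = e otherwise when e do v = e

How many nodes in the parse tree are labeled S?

[S [U when e do [M v = e] otherwise [U when e do [S [M v = e]]]]]

2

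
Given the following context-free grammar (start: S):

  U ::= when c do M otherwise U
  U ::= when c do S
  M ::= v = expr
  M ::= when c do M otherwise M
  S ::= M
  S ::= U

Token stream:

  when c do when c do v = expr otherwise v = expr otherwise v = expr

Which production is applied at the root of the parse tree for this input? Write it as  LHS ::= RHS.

[S [M when c do [M when c do [M v = expr] otherwise [M v = expr]] otherwise [M v = expr]]]

S ::= M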